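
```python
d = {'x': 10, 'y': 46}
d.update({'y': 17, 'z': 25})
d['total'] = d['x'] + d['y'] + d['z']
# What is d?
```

After line 1: d = {'x': 10, 'y': 46}
After line 2 (y overwritten, z added): d = {'x': 10, 'y': 17, 'z': 25}
After line 3 (total = 10 + 17 + 25 = 52): d = {'x': 10, 'y': 17, 'z': 25, 'total': 52}

{'x': 10, 'y': 17, 'z': 25, 'total': 52}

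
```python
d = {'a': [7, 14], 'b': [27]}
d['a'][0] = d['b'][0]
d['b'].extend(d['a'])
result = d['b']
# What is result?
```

After line 1: d = {'a': [7, 14], 'b': [27]}
After line 2 (a[0] = b[0] = 27): d = {'a': [27, 14], 'b': [27]}
After line 3 (b.extend(a) appends [27, 14]): d = {'a': [27, 14], 'b': [27, 27, 14]}
After line 4: result = d['b'] = [27, 27, 14]

[27, 27, 14]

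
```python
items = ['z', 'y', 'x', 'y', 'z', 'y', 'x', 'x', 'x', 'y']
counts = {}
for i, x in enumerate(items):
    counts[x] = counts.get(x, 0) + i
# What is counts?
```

Initial: counts = {}, items = ['z', 'y', 'x', 'y', 'z', 'y', 'x', 'x', 'x', 'y']
i=0, x='z': counts = {'z': 0}
i=1, x='y': counts = {'z': 0, 'y': 1}
i=2, x='x': counts = {'z': 0, 'y': 1, 'x': 2}
i=3, x='y': counts = {'z': 0, 'y': 4, 'x': 2}
i=4, x='z': counts = {'z': 4, 'y': 4, 'x': 2}
i=5, x='y': counts = {'z': 4, 'y': 9, 'x': 2}
i=6, x='x': counts = {'z': 4, 'y': 9, 'x': 8}
i=7, x='x': counts = {'z': 4, 'y': 9, 'x': 15}
i=8, x='x': counts = {'z': 4, 'y': 9, 'x': 23}
i=9, x='y': counts = {'z': 4, 'y': 18, 'x': 23}

{'z': 4, 'y': 18, 'x': 23}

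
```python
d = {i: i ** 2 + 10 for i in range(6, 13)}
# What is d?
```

{6: 46, 7: 59, 8: 74, 9: 91, 10: 110, 11: 131, 12: 154}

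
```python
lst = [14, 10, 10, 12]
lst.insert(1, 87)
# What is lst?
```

[14, 87, 10, 10, 12]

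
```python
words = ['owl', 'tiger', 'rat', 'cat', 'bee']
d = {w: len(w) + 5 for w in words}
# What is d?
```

{'owl': 8, 'tiger': 10, 'rat': 8, 'cat': 8, 'bee': 8}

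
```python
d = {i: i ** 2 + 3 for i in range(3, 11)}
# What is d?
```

{3: 12, 4: 19, 5: 28, 6: 39, 7: 52, 8: 67, 9: 84, 10: 103}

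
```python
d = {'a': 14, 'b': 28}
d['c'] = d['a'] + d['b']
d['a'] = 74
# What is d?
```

After line 1: d = {'a': 14, 'b': 28}
After line 2 (d['c'] = 14 + 28): d = {'a': 14, 'b': 28, 'c': 42}
After line 3: d = {'a': 74, 'b': 28, 'c': 42}

{'a': 74, 'b': 28, 'c': 42}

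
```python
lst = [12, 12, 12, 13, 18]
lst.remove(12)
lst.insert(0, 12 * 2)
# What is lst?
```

After line 1: lst = [12, 12, 12, 13, 18]
After line 2 (remove first 12): lst = [12, 12, 13, 18]
After line 3 (insert 24 at index 0): lst = [24, 12, 12, 13, 18]

[24, 12, 12, 13, 18]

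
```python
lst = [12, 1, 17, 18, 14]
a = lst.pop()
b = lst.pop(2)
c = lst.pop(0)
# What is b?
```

After line 1: lst = [12, 1, 17, 18, 14]
After line 2 (pop() -> a = 14): lst = [12, 1, 17, 18]
After line 3 (pop(2) -> b = 17): lst = [12, 1, 18]
After line 4 (pop(0) -> c = 12): lst = [1, 18]

17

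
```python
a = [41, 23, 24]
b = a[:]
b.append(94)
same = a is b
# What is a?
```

After line 1: a = [41, 23, 24]
After line 2 (b = a[:] is a shallow copy, new object): a = [41, 23, 24], b = [41, 23, 24]
After line 3 (append only mutates b): a = [41, 23, 24], b = [41, 23, 24, 94]
After line 4 (same = a is b; different objects -> False): same = False

[41, 23, 24]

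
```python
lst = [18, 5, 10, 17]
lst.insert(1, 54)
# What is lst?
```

[18, 54, 5, 10, 17]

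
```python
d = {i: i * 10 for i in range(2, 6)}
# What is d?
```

{2: 20, 3: 30, 4: 40, 5: 50}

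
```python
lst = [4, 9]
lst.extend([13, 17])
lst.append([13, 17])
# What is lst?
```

After line 1: lst = [4, 9]
After line 2 (extend unpacks [13, 17]): lst = [4, 9, 13, 17]
After line 3 (append adds [13, 17] as single element): lst = [4, 9, 13, 17, [13, 17]]

[4, 9, 13, 17, [13, 17]]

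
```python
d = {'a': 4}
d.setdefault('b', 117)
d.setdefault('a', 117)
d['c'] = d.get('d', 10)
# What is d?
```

After line 1: d = {'a': 4}
After line 2 (setdefault adds 'b'=117): d = {'a': 4, 'b': 117}
After line 3 (setdefault 'a' no-op, already exists): d = {'a': 4, 'b': 117}
After line 4 (get('d', 10) returns default since 'd' not in d): d = {'a': 4, 'b': 117, 'c': 10}

{'a': 4, 'b': 117, 'c': 10}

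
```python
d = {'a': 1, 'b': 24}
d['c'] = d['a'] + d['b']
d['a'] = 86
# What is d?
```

After line 1: d = {'a': 1, 'b': 24}
After line 2 (d['c'] = 1 + 24): d = {'a': 1, 'b': 24, 'c': 25}
After line 3: d = {'a': 86, 'b': 24, 'c': 25}

{'a': 86, 'b': 24, 'c': 25}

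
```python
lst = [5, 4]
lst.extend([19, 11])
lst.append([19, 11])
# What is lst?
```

After line 1: lst = [5, 4]
After line 2 (extend unpacks [19, 11]): lst = [5, 4, 19, 11]
After line 3 (append adds [19, 11] as single element): lst = [5, 4, 19, 11, [19, 11]]

[5, 4, 19, 11, [19, 11]]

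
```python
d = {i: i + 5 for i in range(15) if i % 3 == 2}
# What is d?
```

{2: 7, 5: 10, 8: 13, 11: 16, 14: 19}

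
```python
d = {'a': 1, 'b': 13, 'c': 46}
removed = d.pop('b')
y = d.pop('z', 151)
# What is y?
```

After line 1: d = {'a': 1, 'b': 13, 'c': 46}
After line 2 (pop 'b' returns 13): d = {'a': 1, 'c': 46}, removed = 13
After line 3 (pop 'z' missing, returns default 151): d = {'a': 1, 'c': 46}, y = 151

151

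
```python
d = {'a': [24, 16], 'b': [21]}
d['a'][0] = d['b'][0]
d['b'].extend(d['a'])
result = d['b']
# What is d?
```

After line 1: d = {'a': [24, 16], 'b': [21]}
After line 2 (a[0] = b[0] = 21): d = {'a': [21, 16], 'b': [21]}
After line 3 (b.extend(a) appends [21, 16]): d = {'a': [21, 16], 'b': [21, 21, 16]}
After line 4: result = d['b'] = [21, 21, 16]

{'a': [21, 16], 'b': [21, 21, 16]}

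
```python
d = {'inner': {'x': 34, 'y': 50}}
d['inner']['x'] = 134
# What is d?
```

After line 1: d = {'inner': {'x': 34, 'y': 50}}
After line 2 (inner x overwritten): d = {'inner': {'x': 134, 'y': 50}}

{'inner': {'x': 134, 'y': 50}}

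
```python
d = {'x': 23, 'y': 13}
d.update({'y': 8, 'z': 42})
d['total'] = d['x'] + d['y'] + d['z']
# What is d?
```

After line 1: d = {'x': 23, 'y': 13}
After line 2 (y overwritten, z added): d = {'x': 23, 'y': 8, 'z': 42}
After line 3 (total = 23 + 8 + 42 = 73): d = {'x': 23, 'y': 8, 'z': 42, 'total': 73}

{'x': 23, 'y': 8, 'z': 42, 'total': 73}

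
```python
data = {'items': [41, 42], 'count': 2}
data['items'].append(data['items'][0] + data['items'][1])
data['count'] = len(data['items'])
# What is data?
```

After line 1: data = {'items': [41, 42], 'count': 2}
After line 2 (append 41 + 42 = 83): data = {'items': [41, 42, 83], 'count': 2}
After line 3 (count = len(items) = 3): data = {'items': [41, 42, 83], 'count': 3}

{'items': [41, 42, 83], 'count': 3}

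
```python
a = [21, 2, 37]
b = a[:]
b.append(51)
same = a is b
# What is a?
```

After line 1: a = [21, 2, 37]
After line 2 (b = a[:] is a shallow copy, new object): a = [21, 2, 37], b = [21, 2, 37]
After line 3 (append only mutates b): a = [21, 2, 37], b = [21, 2, 37, 51]
After line 4 (same = a is b; different objects -> False): same = False

[21, 2, 37]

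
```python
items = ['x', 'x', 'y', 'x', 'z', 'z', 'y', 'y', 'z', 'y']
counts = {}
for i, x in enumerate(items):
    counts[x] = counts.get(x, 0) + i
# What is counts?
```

Initial: counts = {}, items = ['x', 'x', 'y', 'x', 'z', 'z', 'y', 'y', 'z', 'y']
i=0, x='x': counts = {'x': 0}
i=1, x='x': counts = {'x': 1}
i=2, x='y': counts = {'x': 1, 'y': 2}
i=3, x='x': counts = {'x': 4, 'y': 2}
i=4, x='z': counts = {'x': 4, 'y': 2, 'z': 4}
i=5, x='z': counts = {'x': 4, 'y': 2, 'z': 9}
i=6, x='y': counts = {'x': 4, 'y': 8, 'z': 9}
i=7, x='y': counts = {'x': 4, 'y': 15, 'z': 9}
i=8, x='z': counts = {'x': 4, 'y': 15, 'z': 17}
i=9, x='y': counts = {'x': 4, 'y': 24, 'z': 17}

{'x': 4, 'y': 24, 'z': 17}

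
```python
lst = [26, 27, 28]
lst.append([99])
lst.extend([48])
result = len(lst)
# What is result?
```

After line 1: lst = [26, 27, 28]
After line 2 (append adds [99] as single element): lst = [26, 27, 28, [99]]
After line 3 (extend unpacks [48], adds 48): lst = [26, 27, 28, [99], 48]
After line 4: result = len(lst) = 5

5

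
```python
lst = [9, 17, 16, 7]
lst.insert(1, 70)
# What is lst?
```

[9, 70, 17, 16, 7]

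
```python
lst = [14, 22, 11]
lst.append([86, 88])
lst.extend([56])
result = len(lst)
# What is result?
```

After line 1: lst = [14, 22, 11]
After line 2 (append adds [86, 88] as single element): lst = [14, 22, 11, [86, 88]]
After line 3 (extend unpacks [56], adds 56): lst = [14, 22, 11, [86, 88], 56]
After line 4: result = len(lst) = 5

5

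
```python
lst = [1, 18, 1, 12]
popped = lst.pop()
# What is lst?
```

[1, 18, 1]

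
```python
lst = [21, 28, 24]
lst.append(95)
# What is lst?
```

[21, 28, 24, 95]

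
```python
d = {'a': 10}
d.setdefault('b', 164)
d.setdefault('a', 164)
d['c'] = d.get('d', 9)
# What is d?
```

After line 1: d = {'a': 10}
After line 2 (setdefault adds 'b'=164): d = {'a': 10, 'b': 164}
After line 3 (setdefault 'a' no-op, already exists): d = {'a': 10, 'b': 164}
After line 4 (get('d', 9) returns default since 'd' not in d): d = {'a': 10, 'b': 164, 'c': 9}

{'a': 10, 'b': 164, 'c': 9}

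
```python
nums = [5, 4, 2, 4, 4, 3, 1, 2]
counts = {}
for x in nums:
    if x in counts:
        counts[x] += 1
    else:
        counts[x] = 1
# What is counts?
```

Initial: counts = {}, nums = [5, 4, 2, 4, 4, 3, 1, 2]
See 5: counts = {5: 1}
See 4: counts = {5: 1, 4: 1}
See 2: counts = {5: 1, 4: 1, 2: 1}
See 4: counts = {5: 1, 4: 2, 2: 1}
See 4: counts = {5: 1, 4: 3, 2: 1}
See 3: counts = {5: 1, 4: 3, 2: 1, 3: 1}
See 1: counts = {5: 1, 4: 3, 2: 1, 3: 1, 1: 1}
See 2: counts = {5: 1, 4: 3, 2: 2, 3: 1, 1: 1}

{5: 1, 4: 3, 2: 2, 3: 1, 1: 1}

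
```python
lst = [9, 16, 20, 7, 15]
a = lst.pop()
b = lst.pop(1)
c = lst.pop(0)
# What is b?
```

After line 1: lst = [9, 16, 20, 7, 15]
After line 2 (pop() -> a = 15): lst = [9, 16, 20, 7]
After line 3 (pop(1) -> b = 16): lst = [9, 20, 7]
After line 4 (pop(0) -> c = 9): lst = [20, 7]

16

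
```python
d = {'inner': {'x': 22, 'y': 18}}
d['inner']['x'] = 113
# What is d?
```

After line 1: d = {'inner': {'x': 22, 'y': 18}}
After line 2 (inner x overwritten): d = {'inner': {'x': 113, 'y': 18}}

{'inner': {'x': 113, 'y': 18}}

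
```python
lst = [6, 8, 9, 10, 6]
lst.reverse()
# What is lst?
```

[6, 10, 9, 8, 6]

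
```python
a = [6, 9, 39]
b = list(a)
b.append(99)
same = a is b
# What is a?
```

After line 1: a = [6, 9, 39]
After line 2 (b = list(a) is a shallow copy, new object): a = [6, 9, 39], b = [6, 9, 39]
After line 3 (append only mutates b): a = [6, 9, 39], b = [6, 9, 39, 99]
After line 4 (same = a is b; different objects -> False): same = False

[6, 9, 39]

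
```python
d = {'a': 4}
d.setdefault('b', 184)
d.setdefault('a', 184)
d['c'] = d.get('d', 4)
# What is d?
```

After line 1: d = {'a': 4}
After line 2 (setdefault adds 'b'=184): d = {'a': 4, 'b': 184}
After line 3 (setdefault 'a' no-op, already exists): d = {'a': 4, 'b': 184}
After line 4 (get('d', 4) returns default since 'd' not in d): d = {'a': 4, 'b': 184, 'c': 4}

{'a': 4, 'b': 184, 'c': 4}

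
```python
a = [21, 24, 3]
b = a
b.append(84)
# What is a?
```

After line 1: a = [21, 24, 3]
After line 2 (b = a is an alias, same object): a = [21, 24, 3], b = [21, 24, 3]
After line 3 (b.append mutates the shared list): a = [21, 24, 3, 84], b = [21, 24, 3, 84]

[21, 24, 3, 84]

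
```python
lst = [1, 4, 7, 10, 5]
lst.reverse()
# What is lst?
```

[5, 10, 7, 4, 1]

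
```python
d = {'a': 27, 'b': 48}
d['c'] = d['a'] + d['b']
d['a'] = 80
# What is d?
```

After line 1: d = {'a': 27, 'b': 48}
After line 2 (d['c'] = 27 + 48): d = {'a': 27, 'b': 48, 'c': 75}
After line 3: d = {'a': 80, 'b': 48, 'c': 75}

{'a': 80, 'b': 48, 'c': 75}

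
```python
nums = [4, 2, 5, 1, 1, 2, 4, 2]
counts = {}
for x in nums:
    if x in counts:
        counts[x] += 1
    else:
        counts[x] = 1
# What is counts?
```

Initial: counts = {}, nums = [4, 2, 5, 1, 1, 2, 4, 2]
See 4: counts = {4: 1}
See 2: counts = {4: 1, 2: 1}
See 5: counts = {4: 1, 2: 1, 5: 1}
See 1: counts = {4: 1, 2: 1, 5: 1, 1: 1}
See 1: counts = {4: 1, 2: 1, 5: 1, 1: 2}
See 2: counts = {4: 1, 2: 2, 5: 1, 1: 2}
See 4: counts = {4: 2, 2: 2, 5: 1, 1: 2}
See 2: counts = {4: 2, 2: 3, 5: 1, 1: 2}

{4: 2, 2: 3, 5: 1, 1: 2}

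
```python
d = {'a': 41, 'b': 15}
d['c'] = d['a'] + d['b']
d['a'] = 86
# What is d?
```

After line 1: d = {'a': 41, 'b': 15}
After line 2 (d['c'] = 41 + 15): d = {'a': 41, 'b': 15, 'c': 56}
After line 3: d = {'a': 86, 'b': 15, 'c': 56}

{'a': 86, 'b': 15, 'c': 56}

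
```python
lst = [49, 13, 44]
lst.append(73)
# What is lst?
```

[49, 13, 44, 73]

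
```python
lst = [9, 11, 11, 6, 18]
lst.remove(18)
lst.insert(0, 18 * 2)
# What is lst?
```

After line 1: lst = [9, 11, 11, 6, 18]
After line 2 (remove first 18): lst = [9, 11, 11, 6]
After line 3 (insert 36 at index 0): lst = [36, 9, 11, 11, 6]

[36, 9, 11, 11, 6]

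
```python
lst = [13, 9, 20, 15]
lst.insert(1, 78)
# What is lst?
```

[13, 78, 9, 20, 15]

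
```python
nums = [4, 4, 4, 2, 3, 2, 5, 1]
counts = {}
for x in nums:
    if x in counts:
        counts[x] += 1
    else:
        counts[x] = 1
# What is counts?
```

Initial: counts = {}, nums = [4, 4, 4, 2, 3, 2, 5, 1]
See 4: counts = {4: 1}
See 4: counts = {4: 2}
See 4: counts = {4: 3}
See 2: counts = {4: 3, 2: 1}
See 3: counts = {4: 3, 2: 1, 3: 1}
See 2: counts = {4: 3, 2: 2, 3: 1}
See 5: counts = {4: 3, 2: 2, 3: 1, 5: 1}
See 1: counts = {4: 3, 2: 2, 3: 1, 5: 1, 1: 1}

{4: 3, 2: 2, 3: 1, 5: 1, 1: 1}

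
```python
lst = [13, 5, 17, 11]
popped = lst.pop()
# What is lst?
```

[13, 5, 17]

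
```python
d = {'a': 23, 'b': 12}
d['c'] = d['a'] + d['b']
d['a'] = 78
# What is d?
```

After line 1: d = {'a': 23, 'b': 12}
After line 2 (d['c'] = 23 + 12): d = {'a': 23, 'b': 12, 'c': 35}
After line 3: d = {'a': 78, 'b': 12, 'c': 35}

{'a': 78, 'b': 12, 'c': 35}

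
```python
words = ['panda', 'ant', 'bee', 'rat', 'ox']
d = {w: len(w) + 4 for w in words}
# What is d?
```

{'panda': 9, 'ant': 7, 'bee': 7, 'rat': 7, 'ox': 6}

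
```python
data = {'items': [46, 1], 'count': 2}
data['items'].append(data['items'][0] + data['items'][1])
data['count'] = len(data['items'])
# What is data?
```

After line 1: data = {'items': [46, 1], 'count': 2}
After line 2 (append 46 + 1 = 47): data = {'items': [46, 1, 47], 'count': 2}
After line 3 (count = len(items) = 3): data = {'items': [46, 1, 47], 'count': 3}

{'items': [46, 1, 47], 'count': 3}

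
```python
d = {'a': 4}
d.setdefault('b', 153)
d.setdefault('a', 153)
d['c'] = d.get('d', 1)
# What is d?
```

After line 1: d = {'a': 4}
After line 2 (setdefault adds 'b'=153): d = {'a': 4, 'b': 153}
After line 3 (setdefault 'a' no-op, already exists): d = {'a': 4, 'b': 153}
After line 4 (get('d', 1) returns default since 'd' not in d): d = {'a': 4, 'b': 153, 'c': 1}

{'a': 4, 'b': 153, 'c': 1}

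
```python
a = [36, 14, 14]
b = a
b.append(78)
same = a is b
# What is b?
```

After line 1: a = [36, 14, 14]
After line 2 (b = a is an alias, same object): a = [36, 14, 14], b = [36, 14, 14]
After line 3 (b.append mutates the shared list): a = [36, 14, 14, 78], b = [36, 14, 14, 78]
After line 4 (same = a is b; same object -> True): same = True

[36, 14, 14, 78]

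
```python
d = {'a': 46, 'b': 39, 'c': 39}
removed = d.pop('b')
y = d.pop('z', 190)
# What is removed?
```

After line 1: d = {'a': 46, 'b': 39, 'c': 39}
After line 2 (pop 'b' returns 39): d = {'a': 46, 'c': 39}, removed = 39
After line 3 (pop 'z' missing, returns default 190): d = {'a': 46, 'c': 39}, y = 190

39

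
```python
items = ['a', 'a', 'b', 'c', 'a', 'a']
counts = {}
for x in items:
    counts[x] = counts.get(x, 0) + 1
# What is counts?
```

Initial: counts = {}, items = ['a', 'a', 'b', 'c', 'a', 'a']
See 'a': counts = {'a': 1}
See 'a': counts = {'a': 2}
See 'b': counts = {'a': 2, 'b': 1}
See 'c': counts = {'a': 2, 'b': 1, 'c': 1}
See 'a': counts = {'a': 3, 'b': 1, 'c': 1}
See 'a': counts = {'a': 4, 'b': 1, 'c': 1}

{'a': 4, 'b': 1, 'c': 1}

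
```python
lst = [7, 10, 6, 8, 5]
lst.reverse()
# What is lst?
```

[5, 8, 6, 10, 7]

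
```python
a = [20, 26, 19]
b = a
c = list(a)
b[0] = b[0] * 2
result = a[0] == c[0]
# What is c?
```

After line 1: a = [20, 26, 19]
After line 2 (b = a, alias): a = [20, 26, 19], b = [20, 26, 19]
After line 3 (c = list(a) is a copy, new object): c = [20, 26, 19]
After line 4 (b[0] = 20 * 2 = 40; mutates shared a/b): a = b = [40, 26, 19], c = [20, 26, 19]
After line 5 (a[0] = 40, c[0] = 20; result = False)

[20, 26, 19]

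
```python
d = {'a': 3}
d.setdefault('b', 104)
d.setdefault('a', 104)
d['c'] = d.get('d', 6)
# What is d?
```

After line 1: d = {'a': 3}
After line 2 (setdefault adds 'b'=104): d = {'a': 3, 'b': 104}
After line 3 (setdefault 'a' no-op, already exists): d = {'a': 3, 'b': 104}
After line 4 (get('d', 6) returns default since 'd' not in d): d = {'a': 3, 'b': 104, 'c': 6}

{'a': 3, 'b': 104, 'c': 6}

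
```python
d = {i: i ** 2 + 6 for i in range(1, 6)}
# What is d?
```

{1: 7, 2: 10, 3: 15, 4: 22, 5: 31}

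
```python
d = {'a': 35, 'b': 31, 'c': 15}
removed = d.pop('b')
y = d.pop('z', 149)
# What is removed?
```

After line 1: d = {'a': 35, 'b': 31, 'c': 15}
After line 2 (pop 'b' returns 31): d = {'a': 35, 'c': 15}, removed = 31
After line 3 (pop 'z' missing, returns default 149): d = {'a': 35, 'c': 15}, y = 149

31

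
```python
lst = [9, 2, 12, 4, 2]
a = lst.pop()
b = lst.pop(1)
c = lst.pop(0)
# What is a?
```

After line 1: lst = [9, 2, 12, 4, 2]
After line 2 (pop() -> a = 2): lst = [9, 2, 12, 4]
After line 3 (pop(1) -> b = 2): lst = [9, 12, 4]
After line 4 (pop(0) -> c = 9): lst = [12, 4]

2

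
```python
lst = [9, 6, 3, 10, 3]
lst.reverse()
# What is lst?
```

[3, 10, 3, 6, 9]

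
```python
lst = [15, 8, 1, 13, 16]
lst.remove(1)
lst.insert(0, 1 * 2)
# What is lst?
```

After line 1: lst = [15, 8, 1, 13, 16]
After line 2 (remove first 1): lst = [15, 8, 13, 16]
After line 3 (insert 2 at index 0): lst = [2, 15, 8, 13, 16]

[2, 15, 8, 13, 16]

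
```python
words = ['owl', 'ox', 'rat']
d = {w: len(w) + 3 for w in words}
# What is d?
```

{'owl': 6, 'ox': 5, 'rat': 6}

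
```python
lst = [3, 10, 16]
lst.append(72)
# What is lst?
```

[3, 10, 16, 72]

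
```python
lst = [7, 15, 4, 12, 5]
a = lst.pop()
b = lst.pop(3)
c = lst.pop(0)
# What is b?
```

After line 1: lst = [7, 15, 4, 12, 5]
After line 2 (pop() -> a = 5): lst = [7, 15, 4, 12]
After line 3 (pop(3) -> b = 12): lst = [7, 15, 4]
After line 4 (pop(0) -> c = 7): lst = [15, 4]

12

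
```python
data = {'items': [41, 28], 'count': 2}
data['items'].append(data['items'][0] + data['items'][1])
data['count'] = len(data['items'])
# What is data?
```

After line 1: data = {'items': [41, 28], 'count': 2}
After line 2 (append 41 + 28 = 69): data = {'items': [41, 28, 69], 'count': 2}
After line 3 (count = len(items) = 3): data = {'items': [41, 28, 69], 'count': 3}

{'items': [41, 28, 69], 'count': 3}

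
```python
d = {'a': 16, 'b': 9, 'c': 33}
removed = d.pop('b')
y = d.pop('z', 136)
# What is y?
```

After line 1: d = {'a': 16, 'b': 9, 'c': 33}
After line 2 (pop 'b' returns 9): d = {'a': 16, 'c': 33}, removed = 9
After line 3 (pop 'z' missing, returns default 136): d = {'a': 16, 'c': 33}, y = 136

136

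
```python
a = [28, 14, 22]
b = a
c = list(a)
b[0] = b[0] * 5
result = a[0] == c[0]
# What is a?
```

After line 1: a = [28, 14, 22]
After line 2 (b = a, alias): a = [28, 14, 22], b = [28, 14, 22]
After line 3 (c = list(a) is a copy, new object): c = [28, 14, 22]
After line 4 (b[0] = 28 * 5 = 140; mutates shared a/b): a = b = [140, 14, 22], c = [28, 14, 22]
After line 5 (a[0] = 140, c[0] = 28; result = False)

[140, 14, 22]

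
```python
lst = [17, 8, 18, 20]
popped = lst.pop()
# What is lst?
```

[17, 8, 18]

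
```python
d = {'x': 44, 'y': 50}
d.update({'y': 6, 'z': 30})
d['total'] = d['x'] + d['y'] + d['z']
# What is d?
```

After line 1: d = {'x': 44, 'y': 50}
After line 2 (y overwritten, z added): d = {'x': 44, 'y': 6, 'z': 30}
After line 3 (total = 44 + 6 + 30 = 80): d = {'x': 44, 'y': 6, 'z': 30, 'total': 80}

{'x': 44, 'y': 6, 'z': 30, 'total': 80}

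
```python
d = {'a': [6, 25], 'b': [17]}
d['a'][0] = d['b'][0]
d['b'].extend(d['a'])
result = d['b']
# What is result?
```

After line 1: d = {'a': [6, 25], 'b': [17]}
After line 2 (a[0] = b[0] = 17): d = {'a': [17, 25], 'b': [17]}
After line 3 (b.extend(a) appends [17, 25]): d = {'a': [17, 25], 'b': [17, 17, 25]}
After line 4: result = d['b'] = [17, 17, 25]

[17, 17, 25]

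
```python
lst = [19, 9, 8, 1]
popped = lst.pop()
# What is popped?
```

1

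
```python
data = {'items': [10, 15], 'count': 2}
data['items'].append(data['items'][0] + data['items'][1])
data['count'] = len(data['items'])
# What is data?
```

After line 1: data = {'items': [10, 15], 'count': 2}
After line 2 (append 10 + 15 = 25): data = {'items': [10, 15, 25], 'count': 2}
After line 3 (count = len(items) = 3): data = {'items': [10, 15, 25], 'count': 3}

{'items': [10, 15, 25], 'count': 3}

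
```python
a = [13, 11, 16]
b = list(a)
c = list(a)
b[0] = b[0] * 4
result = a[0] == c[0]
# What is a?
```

After line 1: a = [13, 11, 16]
After line 2 (b = list(a), copy): a = [13, 11, 16], b = [13, 11, 16]
After line 3 (c = list(a) is a copy, new object): c = [13, 11, 16]
After line 4 (b[0] = 13 * 4 = 52; only b mutates (copy)): a = [13, 11, 16], b = [52, 11, 16], c = [13, 11, 16]
After line 5 (a[0] = 13, c[0] = 13; result = True)

[13, 11, 16]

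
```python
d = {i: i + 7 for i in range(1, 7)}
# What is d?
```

{1: 8, 2: 9, 3: 10, 4: 11, 5: 12, 6: 13}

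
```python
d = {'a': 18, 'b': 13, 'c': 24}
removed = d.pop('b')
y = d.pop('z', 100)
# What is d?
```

After line 1: d = {'a': 18, 'b': 13, 'c': 24}
After line 2 (pop 'b' returns 13): d = {'a': 18, 'c': 24}, removed = 13
After line 3 (pop 'z' missing, returns default 100): d = {'a': 18, 'c': 24}, y = 100

{'a': 18, 'c': 24}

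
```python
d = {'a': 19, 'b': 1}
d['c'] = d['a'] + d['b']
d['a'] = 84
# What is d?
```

After line 1: d = {'a': 19, 'b': 1}
After line 2 (d['c'] = 19 + 1): d = {'a': 19, 'b': 1, 'c': 20}
After line 3: d = {'a': 84, 'b': 1, 'c': 20}

{'a': 84, 'b': 1, 'c': 20}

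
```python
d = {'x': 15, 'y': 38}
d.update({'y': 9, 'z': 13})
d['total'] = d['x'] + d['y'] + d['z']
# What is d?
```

After line 1: d = {'x': 15, 'y': 38}
After line 2 (y overwritten, z added): d = {'x': 15, 'y': 9, 'z': 13}
After line 3 (total = 15 + 9 + 13 = 37): d = {'x': 15, 'y': 9, 'z': 13, 'total': 37}

{'x': 15, 'y': 9, 'z': 13, 'total': 37}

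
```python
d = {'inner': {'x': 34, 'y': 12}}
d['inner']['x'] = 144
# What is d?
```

After line 1: d = {'inner': {'x': 34, 'y': 12}}
After line 2 (inner x overwritten): d = {'inner': {'x': 144, 'y': 12}}

{'inner': {'x': 144, 'y': 12}}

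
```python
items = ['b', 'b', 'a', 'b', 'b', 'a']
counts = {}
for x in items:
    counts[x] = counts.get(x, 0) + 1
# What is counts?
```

Initial: counts = {}, items = ['b', 'b', 'a', 'b', 'b', 'a']
See 'b': counts = {'b': 1}
See 'b': counts = {'b': 2}
See 'a': counts = {'b': 2, 'a': 1}
See 'b': counts = {'b': 3, 'a': 1}
See 'b': counts = {'b': 4, 'a': 1}
See 'a': counts = {'b': 4, 'a': 2}

{'b': 4, 'a': 2}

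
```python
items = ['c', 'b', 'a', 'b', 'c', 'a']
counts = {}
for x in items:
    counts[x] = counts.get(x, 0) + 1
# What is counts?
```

Initial: counts = {}, items = ['c', 'b', 'a', 'b', 'c', 'a']
See 'c': counts = {'c': 1}
See 'b': counts = {'c': 1, 'b': 1}
See 'a': counts = {'c': 1, 'b': 1, 'a': 1}
See 'b': counts = {'c': 1, 'b': 2, 'a': 1}
See 'c': counts = {'c': 2, 'b': 2, 'a': 1}
See 'a': counts = {'c': 2, 'b': 2, 'a': 2}

{'c': 2, 'b': 2, 'a': 2}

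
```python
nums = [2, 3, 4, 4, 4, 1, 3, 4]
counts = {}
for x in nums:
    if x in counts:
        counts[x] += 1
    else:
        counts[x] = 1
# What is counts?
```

Initial: counts = {}, nums = [2, 3, 4, 4, 4, 1, 3, 4]
See 2: counts = {2: 1}
See 3: counts = {2: 1, 3: 1}
See 4: counts = {2: 1, 3: 1, 4: 1}
See 4: counts = {2: 1, 3: 1, 4: 2}
See 4: counts = {2: 1, 3: 1, 4: 3}
See 1: counts = {2: 1, 3: 1, 4: 3, 1: 1}
See 3: counts = {2: 1, 3: 2, 4: 3, 1: 1}
See 4: counts = {2: 1, 3: 2, 4: 4, 1: 1}

{2: 1, 3: 2, 4: 4, 1: 1}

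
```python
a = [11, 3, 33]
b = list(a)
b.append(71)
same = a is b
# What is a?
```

After line 1: a = [11, 3, 33]
After line 2 (b = list(a) is a shallow copy, new object): a = [11, 3, 33], b = [11, 3, 33]
After line 3 (append only mutates b): a = [11, 3, 33], b = [11, 3, 33, 71]
After line 4 (same = a is b; different objects -> False): same = False

[11, 3, 33]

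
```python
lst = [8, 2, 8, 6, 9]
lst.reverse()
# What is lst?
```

[9, 6, 8, 2, 8]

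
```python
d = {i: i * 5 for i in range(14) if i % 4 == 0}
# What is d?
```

{0: 0, 4: 20, 8: 40, 12: 60}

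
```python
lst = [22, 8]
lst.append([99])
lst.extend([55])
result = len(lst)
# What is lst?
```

After line 1: lst = [22, 8]
After line 2 (append adds [99] as single element): lst = [22, 8, [99]]
After line 3 (extend unpacks [55], adds 55): lst = [22, 8, [99], 55]
After line 4: result = len(lst) = 4

[22, 8, [99], 55]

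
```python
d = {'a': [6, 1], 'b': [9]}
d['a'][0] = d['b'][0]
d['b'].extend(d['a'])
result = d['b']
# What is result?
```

After line 1: d = {'a': [6, 1], 'b': [9]}
After line 2 (a[0] = b[0] = 9): d = {'a': [9, 1], 'b': [9]}
After line 3 (b.extend(a) appends [9, 1]): d = {'a': [9, 1], 'b': [9, 9, 1]}
After line 4: result = d['b'] = [9, 9, 1]

[9, 9, 1]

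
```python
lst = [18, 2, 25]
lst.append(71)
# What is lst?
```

[18, 2, 25, 71]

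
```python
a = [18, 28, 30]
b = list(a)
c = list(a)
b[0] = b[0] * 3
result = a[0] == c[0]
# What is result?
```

After line 1: a = [18, 28, 30]
After line 2 (b = list(a), copy): a = [18, 28, 30], b = [18, 28, 30]
After line 3 (c = list(a) is a copy, new object): c = [18, 28, 30]
After line 4 (b[0] = 18 * 3 = 54; only b mutates (copy)): a = [18, 28, 30], b = [54, 28, 30], c = [18, 28, 30]
After line 5 (a[0] = 18, c[0] = 18; result = True)

True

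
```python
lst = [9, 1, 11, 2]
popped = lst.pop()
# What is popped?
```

2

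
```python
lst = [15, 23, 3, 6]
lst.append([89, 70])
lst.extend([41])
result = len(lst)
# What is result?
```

After line 1: lst = [15, 23, 3, 6]
After line 2 (append adds [89, 70] as single element): lst = [15, 23, 3, 6, [89, 70]]
After line 3 (extend unpacks [41], adds 41): lst = [15, 23, 3, 6, [89, 70], 41]
After line 4: result = len(lst) = 6

6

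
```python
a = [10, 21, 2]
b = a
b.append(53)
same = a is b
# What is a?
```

After line 1: a = [10, 21, 2]
After line 2 (b = a is an alias, same object): a = [10, 21, 2], b = [10, 21, 2]
After line 3 (b.append mutates the shared list): a = [10, 21, 2, 53], b = [10, 21, 2, 53]
After line 4 (same = a is b; same object -> True): same = True

[10, 21, 2, 53]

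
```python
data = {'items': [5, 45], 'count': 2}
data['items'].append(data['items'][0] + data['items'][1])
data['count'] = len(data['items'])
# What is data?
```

After line 1: data = {'items': [5, 45], 'count': 2}
After line 2 (append 5 + 45 = 50): data = {'items': [5, 45, 50], 'count': 2}
After line 3 (count = len(items) = 3): data = {'items': [5, 45, 50], 'count': 3}

{'items': [5, 45, 50], 'count': 3}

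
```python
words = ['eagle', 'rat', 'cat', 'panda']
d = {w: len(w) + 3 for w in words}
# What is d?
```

{'eagle': 8, 'rat': 6, 'cat': 6, 'panda': 8}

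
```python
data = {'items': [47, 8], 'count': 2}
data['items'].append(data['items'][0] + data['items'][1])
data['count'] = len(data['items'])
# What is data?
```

After line 1: data = {'items': [47, 8], 'count': 2}
After line 2 (append 47 + 8 = 55): data = {'items': [47, 8, 55], 'count': 2}
After line 3 (count = len(items) = 3): data = {'items': [47, 8, 55], 'count': 3}

{'items': [47, 8, 55], 'count': 3}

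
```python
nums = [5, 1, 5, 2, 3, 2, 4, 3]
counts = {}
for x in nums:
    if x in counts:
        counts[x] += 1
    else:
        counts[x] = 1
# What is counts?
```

Initial: counts = {}, nums = [5, 1, 5, 2, 3, 2, 4, 3]
See 5: counts = {5: 1}
See 1: counts = {5: 1, 1: 1}
See 5: counts = {5: 2, 1: 1}
See 2: counts = {5: 2, 1: 1, 2: 1}
See 3: counts = {5: 2, 1: 1, 2: 1, 3: 1}
See 2: counts = {5: 2, 1: 1, 2: 2, 3: 1}
See 4: counts = {5: 2, 1: 1, 2: 2, 3: 1, 4: 1}
See 3: counts = {5: 2, 1: 1, 2: 2, 3: 2, 4: 1}

{5: 2, 1: 1, 2: 2, 3: 2, 4: 1}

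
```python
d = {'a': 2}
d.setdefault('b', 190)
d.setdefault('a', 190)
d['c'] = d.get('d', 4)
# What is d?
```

After line 1: d = {'a': 2}
After line 2 (setdefault adds 'b'=190): d = {'a': 2, 'b': 190}
After line 3 (setdefault 'a' no-op, already exists): d = {'a': 2, 'b': 190}
After line 4 (get('d', 4) returns default since 'd' not in d): d = {'a': 2, 'b': 190, 'c': 4}

{'a': 2, 'b': 190, 'c': 4}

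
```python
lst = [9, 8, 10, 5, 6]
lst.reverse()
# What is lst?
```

[6, 5, 10, 8, 9]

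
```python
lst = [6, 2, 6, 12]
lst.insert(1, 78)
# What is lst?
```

[6, 78, 2, 6, 12]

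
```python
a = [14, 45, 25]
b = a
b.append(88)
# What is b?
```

After line 1: a = [14, 45, 25]
After line 2 (b = a is an alias, same object): a = [14, 45, 25], b = [14, 45, 25]
After line 3 (b.append mutates the shared list): a = [14, 45, 25, 88], b = [14, 45, 25, 88]

[14, 45, 25, 88]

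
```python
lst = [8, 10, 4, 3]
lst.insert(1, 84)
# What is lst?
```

[8, 84, 10, 4, 3]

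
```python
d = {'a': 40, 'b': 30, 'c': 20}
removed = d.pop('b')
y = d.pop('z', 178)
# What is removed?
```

After line 1: d = {'a': 40, 'b': 30, 'c': 20}
After line 2 (pop 'b' returns 30): d = {'a': 40, 'c': 20}, removed = 30
After line 3 (pop 'z' missing, returns default 178): d = {'a': 40, 'c': 20}, y = 178

30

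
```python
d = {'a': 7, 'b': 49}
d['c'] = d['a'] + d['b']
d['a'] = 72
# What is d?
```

After line 1: d = {'a': 7, 'b': 49}
After line 2 (d['c'] = 7 + 49): d = {'a': 7, 'b': 49, 'c': 56}
After line 3: d = {'a': 72, 'b': 49, 'c': 56}

{'a': 72, 'b': 49, 'c': 56}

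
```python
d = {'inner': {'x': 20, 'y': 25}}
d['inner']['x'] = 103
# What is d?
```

After line 1: d = {'inner': {'x': 20, 'y': 25}}
After line 2 (inner x overwritten): d = {'inner': {'x': 103, 'y': 25}}

{'inner': {'x': 103, 'y': 25}}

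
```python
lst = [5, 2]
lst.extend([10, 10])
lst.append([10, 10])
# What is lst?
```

After line 1: lst = [5, 2]
After line 2 (extend unpacks [10, 10]): lst = [5, 2, 10, 10]
After line 3 (append adds [10, 10] as single element): lst = [5, 2, 10, 10, [10, 10]]

[5, 2, 10, 10, [10, 10]]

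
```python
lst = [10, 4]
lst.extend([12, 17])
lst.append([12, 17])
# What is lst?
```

After line 1: lst = [10, 4]
After line 2 (extend unpacks [12, 17]): lst = [10, 4, 12, 17]
After line 3 (append adds [12, 17] as single element): lst = [10, 4, 12, 17, [12, 17]]

[10, 4, 12, 17, [12, 17]]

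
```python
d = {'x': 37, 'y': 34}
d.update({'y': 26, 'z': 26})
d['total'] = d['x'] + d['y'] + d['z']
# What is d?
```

After line 1: d = {'x': 37, 'y': 34}
After line 2 (y overwritten, z added): d = {'x': 37, 'y': 26, 'z': 26}
After line 3 (total = 37 + 26 + 26 = 89): d = {'x': 37, 'y': 26, 'z': 26, 'total': 89}

{'x': 37, 'y': 26, 'z': 26, 'total': 89}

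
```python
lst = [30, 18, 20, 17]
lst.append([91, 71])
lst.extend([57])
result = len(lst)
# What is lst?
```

After line 1: lst = [30, 18, 20, 17]
After line 2 (append adds [91, 71] as single element): lst = [30, 18, 20, 17, [91, 71]]
After line 3 (extend unpacks [57], adds 57): lst = [30, 18, 20, 17, [91, 71], 57]
After line 4: result = len(lst) = 6

[30, 18, 20, 17, [91, 71], 57]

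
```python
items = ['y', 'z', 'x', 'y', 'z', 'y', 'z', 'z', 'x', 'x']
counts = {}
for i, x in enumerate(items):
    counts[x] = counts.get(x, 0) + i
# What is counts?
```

Initial: counts = {}, items = ['y', 'z', 'x', 'y', 'z', 'y', 'z', 'z', 'x', 'x']
i=0, x='y': counts = {'y': 0}
i=1, x='z': counts = {'y': 0, 'z': 1}
i=2, x='x': counts = {'y': 0, 'z': 1, 'x': 2}
i=3, x='y': counts = {'y': 3, 'z': 1, 'x': 2}
i=4, x='z': counts = {'y': 3, 'z': 5, 'x': 2}
i=5, x='y': counts = {'y': 8, 'z': 5, 'x': 2}
i=6, x='z': counts = {'y': 8, 'z': 11, 'x': 2}
i=7, x='z': counts = {'y': 8, 'z': 18, 'x': 2}
i=8, x='x': counts = {'y': 8, 'z': 18, 'x': 10}
i=9, x='x': counts = {'y': 8, 'z': 18, 'x': 19}

{'y': 8, 'z': 18, 'x': 19}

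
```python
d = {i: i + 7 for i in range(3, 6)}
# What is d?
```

{3: 10, 4: 11, 5: 12}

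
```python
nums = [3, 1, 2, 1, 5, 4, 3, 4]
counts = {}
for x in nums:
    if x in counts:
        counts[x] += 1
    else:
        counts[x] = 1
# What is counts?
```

Initial: counts = {}, nums = [3, 1, 2, 1, 5, 4, 3, 4]
See 3: counts = {3: 1}
See 1: counts = {3: 1, 1: 1}
See 2: counts = {3: 1, 1: 1, 2: 1}
See 1: counts = {3: 1, 1: 2, 2: 1}
See 5: counts = {3: 1, 1: 2, 2: 1, 5: 1}
See 4: counts = {3: 1, 1: 2, 2: 1, 5: 1, 4: 1}
See 3: counts = {3: 2, 1: 2, 2: 1, 5: 1, 4: 1}
See 4: counts = {3: 2, 1: 2, 2: 1, 5: 1, 4: 2}

{3: 2, 1: 2, 2: 1, 5: 1, 4: 2}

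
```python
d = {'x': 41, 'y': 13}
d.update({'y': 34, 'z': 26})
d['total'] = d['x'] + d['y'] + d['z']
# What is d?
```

After line 1: d = {'x': 41, 'y': 13}
After line 2 (y overwritten, z added): d = {'x': 41, 'y': 34, 'z': 26}
After line 3 (total = 41 + 34 + 26 = 101): d = {'x': 41, 'y': 34, 'z': 26, 'total': 101}

{'x': 41, 'y': 34, 'z': 26, 'total': 101}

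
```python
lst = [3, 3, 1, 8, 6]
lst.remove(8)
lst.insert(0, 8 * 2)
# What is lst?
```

After line 1: lst = [3, 3, 1, 8, 6]
After line 2 (remove first 8): lst = [3, 3, 1, 6]
After line 3 (insert 16 at index 0): lst = [16, 3, 3, 1, 6]

[16, 3, 3, 1, 6]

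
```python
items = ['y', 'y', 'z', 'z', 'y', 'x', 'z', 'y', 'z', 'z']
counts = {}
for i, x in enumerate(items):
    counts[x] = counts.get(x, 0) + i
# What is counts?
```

Initial: counts = {}, items = ['y', 'y', 'z', 'z', 'y', 'x', 'z', 'y', 'z', 'z']
i=0, x='y': counts = {'y': 0}
i=1, x='y': counts = {'y': 1}
i=2, x='z': counts = {'y': 1, 'z': 2}
i=3, x='z': counts = {'y': 1, 'z': 5}
i=4, x='y': counts = {'y': 5, 'z': 5}
i=5, x='x': counts = {'y': 5, 'z': 5, 'x': 5}
i=6, x='z': counts = {'y': 5, 'z': 11, 'x': 5}
i=7, x='y': counts = {'y': 12, 'z': 11, 'x': 5}
i=8, x='z': counts = {'y': 12, 'z': 19, 'x': 5}
i=9, x='z': counts = {'y': 12, 'z': 28, 'x': 5}

{'y': 12, 'z': 28, 'x': 5}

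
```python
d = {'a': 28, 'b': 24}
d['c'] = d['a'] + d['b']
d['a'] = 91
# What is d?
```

After line 1: d = {'a': 28, 'b': 24}
After line 2 (d['c'] = 28 + 24): d = {'a': 28, 'b': 24, 'c': 52}
After line 3: d = {'a': 91, 'b': 24, 'c': 52}

{'a': 91, 'b': 24, 'c': 52}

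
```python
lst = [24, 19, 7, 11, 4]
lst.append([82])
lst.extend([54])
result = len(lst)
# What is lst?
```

After line 1: lst = [24, 19, 7, 11, 4]
After line 2 (append adds [82] as single element): lst = [24, 19, 7, 11, 4, [82]]
After line 3 (extend unpacks [54], adds 54): lst = [24, 19, 7, 11, 4, [82], 54]
After line 4: result = len(lst) = 7

[24, 19, 7, 11, 4, [82], 54]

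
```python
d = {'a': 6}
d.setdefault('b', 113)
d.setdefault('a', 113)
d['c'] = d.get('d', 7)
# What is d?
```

After line 1: d = {'a': 6}
After line 2 (setdefault adds 'b'=113): d = {'a': 6, 'b': 113}
After line 3 (setdefault 'a' no-op, already exists): d = {'a': 6, 'b': 113}
After line 4 (get('d', 7) returns default since 'd' not in d): d = {'a': 6, 'b': 113, 'c': 7}

{'a': 6, 'b': 113, 'c': 7}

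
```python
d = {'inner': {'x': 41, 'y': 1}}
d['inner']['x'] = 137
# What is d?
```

After line 1: d = {'inner': {'x': 41, 'y': 1}}
After line 2 (inner x overwritten): d = {'inner': {'x': 137, 'y': 1}}

{'inner': {'x': 137, 'y': 1}}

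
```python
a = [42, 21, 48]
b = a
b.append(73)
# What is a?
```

After line 1: a = [42, 21, 48]
After line 2 (b = a is an alias, same object): a = [42, 21, 48], b = [42, 21, 48]
After line 3 (b.append mutates the shared list): a = [42, 21, 48, 73], b = [42, 21, 48, 73]

[42, 21, 48, 73]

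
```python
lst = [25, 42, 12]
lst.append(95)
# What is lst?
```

[25, 42, 12, 95]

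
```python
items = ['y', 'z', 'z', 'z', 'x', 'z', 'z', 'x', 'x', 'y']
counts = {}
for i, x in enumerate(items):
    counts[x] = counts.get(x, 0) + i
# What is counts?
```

Initial: counts = {}, items = ['y', 'z', 'z', 'z', 'x', 'z', 'z', 'x', 'x', 'y']
i=0, x='y': counts = {'y': 0}
i=1, x='z': counts = {'y': 0, 'z': 1}
i=2, x='z': counts = {'y': 0, 'z': 3}
i=3, x='z': counts = {'y': 0, 'z': 6}
i=4, x='x': counts = {'y': 0, 'z': 6, 'x': 4}
i=5, x='z': counts = {'y': 0, 'z': 11, 'x': 4}
i=6, x='z': counts = {'y': 0, 'z': 17, 'x': 4}
i=7, x='x': counts = {'y': 0, 'z': 17, 'x': 11}
i=8, x='x': counts = {'y': 0, 'z': 17, 'x': 19}
i=9, x='y': counts = {'y': 9, 'z': 17, 'x': 19}

{'y': 9, 'z': 17, 'x': 19}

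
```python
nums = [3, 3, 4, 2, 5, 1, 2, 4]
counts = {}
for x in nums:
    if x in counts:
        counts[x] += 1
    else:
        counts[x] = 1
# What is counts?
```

Initial: counts = {}, nums = [3, 3, 4, 2, 5, 1, 2, 4]
See 3: counts = {3: 1}
See 3: counts = {3: 2}
See 4: counts = {3: 2, 4: 1}
See 2: counts = {3: 2, 4: 1, 2: 1}
See 5: counts = {3: 2, 4: 1, 2: 1, 5: 1}
See 1: counts = {3: 2, 4: 1, 2: 1, 5: 1, 1: 1}
See 2: counts = {3: 2, 4: 1, 2: 2, 5: 1, 1: 1}
See 4: counts = {3: 2, 4: 2, 2: 2, 5: 1, 1: 1}

{3: 2, 4: 2, 2: 2, 5: 1, 1: 1}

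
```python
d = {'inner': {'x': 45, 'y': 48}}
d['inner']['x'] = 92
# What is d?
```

After line 1: d = {'inner': {'x': 45, 'y': 48}}
After line 2 (inner x overwritten): d = {'inner': {'x': 92, 'y': 48}}

{'inner': {'x': 92, 'y': 48}}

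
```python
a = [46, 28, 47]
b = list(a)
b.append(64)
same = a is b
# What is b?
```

After line 1: a = [46, 28, 47]
After line 2 (b = list(a) is a shallow copy, new object): a = [46, 28, 47], b = [46, 28, 47]
After line 3 (append only mutates b): a = [46, 28, 47], b = [46, 28, 47, 64]
After line 4 (same = a is b; different objects -> False): same = False

[46, 28, 47, 64]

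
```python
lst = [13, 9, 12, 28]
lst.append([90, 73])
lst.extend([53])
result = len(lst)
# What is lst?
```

After line 1: lst = [13, 9, 12, 28]
After line 2 (append adds [90, 73] as single element): lst = [13, 9, 12, 28, [90, 73]]
After line 3 (extend unpacks [53], adds 53): lst = [13, 9, 12, 28, [90, 73], 53]
After line 4: result = len(lst) = 6

[13, 9, 12, 28, [90, 73], 53]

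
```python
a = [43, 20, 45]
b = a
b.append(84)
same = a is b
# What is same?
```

After line 1: a = [43, 20, 45]
After line 2 (b = a is an alias, same object): a = [43, 20, 45], b = [43, 20, 45]
After line 3 (b.append mutates the shared list): a = [43, 20, 45, 84], b = [43, 20, 45, 84]
After line 4 (same = a is b; same object -> True): same = True

True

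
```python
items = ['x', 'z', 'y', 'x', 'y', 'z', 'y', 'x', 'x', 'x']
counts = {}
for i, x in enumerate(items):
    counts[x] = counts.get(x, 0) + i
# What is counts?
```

Initial: counts = {}, items = ['x', 'z', 'y', 'x', 'y', 'z', 'y', 'x', 'x', 'x']
i=0, x='x': counts = {'x': 0}
i=1, x='z': counts = {'x': 0, 'z': 1}
i=2, x='y': counts = {'x': 0, 'z': 1, 'y': 2}
i=3, x='x': counts = {'x': 3, 'z': 1, 'y': 2}
i=4, x='y': counts = {'x': 3, 'z': 1, 'y': 6}
i=5, x='z': counts = {'x': 3, 'z': 6, 'y': 6}
i=6, x='y': counts = {'x': 3, 'z': 6, 'y': 12}
i=7, x='x': counts = {'x': 10, 'z': 6, 'y': 12}
i=8, x='x': counts = {'x': 18, 'z': 6, 'y': 12}
i=9, x='x': counts = {'x': 27, 'z': 6, 'y': 12}

{'x': 27, 'z': 6, 'y': 12}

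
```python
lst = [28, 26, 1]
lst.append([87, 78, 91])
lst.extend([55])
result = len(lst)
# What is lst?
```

After line 1: lst = [28, 26, 1]
After line 2 (append adds [87, 78, 91] as single element): lst = [28, 26, 1, [87, 78, 91]]
After line 3 (extend unpacks [55], adds 55): lst = [28, 26, 1, [87, 78, 91], 55]
After line 4: result = len(lst) = 5

[28, 26, 1, [87, 78, 91], 55]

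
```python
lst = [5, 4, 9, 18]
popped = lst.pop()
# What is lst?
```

[5, 4, 9]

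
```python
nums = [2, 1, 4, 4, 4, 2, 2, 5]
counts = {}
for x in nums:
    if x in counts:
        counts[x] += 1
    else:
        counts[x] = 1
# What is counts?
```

Initial: counts = {}, nums = [2, 1, 4, 4, 4, 2, 2, 5]
See 2: counts = {2: 1}
See 1: counts = {2: 1, 1: 1}
See 4: counts = {2: 1, 1: 1, 4: 1}
See 4: counts = {2: 1, 1: 1, 4: 2}
See 4: counts = {2: 1, 1: 1, 4: 3}
See 2: counts = {2: 2, 1: 1, 4: 3}
See 2: counts = {2: 3, 1: 1, 4: 3}
See 5: counts = {2: 3, 1: 1, 4: 3, 5: 1}

{2: 3, 1: 1, 4: 3, 5: 1}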